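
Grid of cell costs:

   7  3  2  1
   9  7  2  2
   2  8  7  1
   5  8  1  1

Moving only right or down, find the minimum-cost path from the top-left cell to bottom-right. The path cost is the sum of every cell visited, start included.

17

Best path: [0,0] -> [0,1] -> [0,2] -> [0,3] -> [1,3] -> [2,3] -> [3,3]
Cost: 7 + 3 + 2 + 1 + 2 + 1 + 1 = 17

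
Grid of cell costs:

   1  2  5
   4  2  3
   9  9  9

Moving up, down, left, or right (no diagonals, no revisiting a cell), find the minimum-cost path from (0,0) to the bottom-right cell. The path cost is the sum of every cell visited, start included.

17

One optimal route is [0,0]→[0,1]→[1,1]→[1,2]→[2,2].
Its cost is 1 + 2 + 2 + 3 + 9 = 17.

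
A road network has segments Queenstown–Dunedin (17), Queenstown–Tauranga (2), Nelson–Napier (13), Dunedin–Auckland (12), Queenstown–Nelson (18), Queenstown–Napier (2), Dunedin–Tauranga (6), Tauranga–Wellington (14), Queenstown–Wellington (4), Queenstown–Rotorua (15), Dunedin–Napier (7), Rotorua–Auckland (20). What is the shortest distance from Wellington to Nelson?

Some routes from Wellington to Nelson:
Wellington-Queenstown-Nelson: 4 + 18 = 22
Wellington-Queenstown-Tauranga-Dunedin-Napier-Nelson: 4 + 2 + 6 + 7 + 13 = 32
Wellington-Tauranga-Queenstown-Napier-Nelson: 14 + 2 + 2 + 13 = 31
Wellington-Queenstown-Napier-Nelson: 4 + 2 + 13 = 19
Wellington-Tauranga-Queenstown-Nelson: 14 + 2 + 18 = 34
The minimum is 19 km.

19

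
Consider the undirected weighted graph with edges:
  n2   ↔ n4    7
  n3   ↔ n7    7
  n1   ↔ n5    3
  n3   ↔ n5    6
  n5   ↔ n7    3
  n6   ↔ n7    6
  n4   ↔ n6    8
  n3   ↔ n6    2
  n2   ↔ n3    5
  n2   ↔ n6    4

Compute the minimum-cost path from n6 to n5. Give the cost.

8

A few of the n6→n5 routes:
n6→n7→n3→n5: 6 + 7 + 6 = 19
n6→n2→n3→n5: 4 + 5 + 6 = 15
n6→n7→n5: 6 + 3 = 9
n6→n3→n5: 2 + 6 = 8
n6→n3→n7→n5: 2 + 7 + 3 = 12
Best route has total 8.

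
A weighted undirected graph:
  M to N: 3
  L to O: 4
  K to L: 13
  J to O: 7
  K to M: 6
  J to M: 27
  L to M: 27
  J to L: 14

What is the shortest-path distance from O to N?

Candidate routes:
O -> J -> M -> N: 7 + 27 + 3 = 37
O -> J -> L -> K -> M -> N: 7 + 14 + 13 + 6 + 3 = 43
O -> L -> M -> N: 4 + 27 + 3 = 34
O -> J -> L -> M -> N: 7 + 14 + 27 + 3 = 51
O -> L -> K -> M -> N: 4 + 13 + 6 + 3 = 26
O -> L -> J -> M -> N: 4 + 14 + 27 + 3 = 48
Shortest: 26.

26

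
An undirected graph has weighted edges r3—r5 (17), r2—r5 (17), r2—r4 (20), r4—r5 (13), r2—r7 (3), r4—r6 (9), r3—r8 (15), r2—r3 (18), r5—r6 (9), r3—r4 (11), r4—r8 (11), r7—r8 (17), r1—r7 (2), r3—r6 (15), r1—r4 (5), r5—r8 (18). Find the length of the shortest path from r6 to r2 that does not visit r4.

A few of the r6→r2 routes:
r6-r5-r8-r7-r2: 9 + 18 + 17 + 3 = 47
r6-r5-r2: 9 + 17 = 26
r6-r3-r5-r2: 15 + 17 + 17 = 49
r6-r3-r2: 15 + 18 = 33
r6-r5-r3-r2: 9 + 17 + 18 = 44
The minimum is 26.

26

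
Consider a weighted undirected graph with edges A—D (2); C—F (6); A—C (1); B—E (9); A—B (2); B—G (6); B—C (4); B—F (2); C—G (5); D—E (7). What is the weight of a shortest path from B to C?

Paths from B to C:
B → E → D → A → C: 9 + 7 + 2 + 1 = 19
B → A → C: 2 + 1 = 3
B → F → C: 2 + 6 = 8
B → C: 4
B → G → C: 6 + 5 = 11
The minimum is 3.

3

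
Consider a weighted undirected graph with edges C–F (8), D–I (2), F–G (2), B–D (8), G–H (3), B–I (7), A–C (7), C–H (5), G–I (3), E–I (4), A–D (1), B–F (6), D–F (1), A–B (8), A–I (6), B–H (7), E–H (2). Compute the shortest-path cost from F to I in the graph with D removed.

A few of the F→I routes:
F → C → H → E → I: 8 + 5 + 2 + 4 = 19
F → B → H → G → I: 6 + 7 + 3 + 3 = 19
F → G → I: 2 + 3 = 5
F → B → I: 6 + 7 = 13
F → G → H → E → I: 2 + 3 + 2 + 4 = 11
F → C → H → G → I: 8 + 5 + 3 + 3 = 19
Best route has total 5.

5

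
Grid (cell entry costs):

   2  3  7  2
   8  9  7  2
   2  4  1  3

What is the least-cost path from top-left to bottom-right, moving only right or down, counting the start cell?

Best path: (0,0)→(0,1)→(0,2)→(0,3)→(1,3)→(2,3)
Cost: 2 + 3 + 7 + 2 + 2 + 3 = 19

19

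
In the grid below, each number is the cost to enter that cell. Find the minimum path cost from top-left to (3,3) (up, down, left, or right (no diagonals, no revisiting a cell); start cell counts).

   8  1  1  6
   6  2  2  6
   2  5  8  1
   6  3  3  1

Cheapest: (0,0) (0,1) (0,2) (1,2) (1,3) (2,3) (3,3)
  8 + 1 + 1 + 2 + 6 + 1 + 1 = 20

20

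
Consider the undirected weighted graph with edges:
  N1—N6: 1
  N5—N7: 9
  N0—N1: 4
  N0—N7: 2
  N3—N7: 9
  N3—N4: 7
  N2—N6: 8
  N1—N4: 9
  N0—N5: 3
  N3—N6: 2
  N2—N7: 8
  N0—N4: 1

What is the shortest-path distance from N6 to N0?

5

Comparing a few candidate routes:
N6→N3→N4→N0: 2 + 7 + 1 = 10
N6→N1→N0: 1 + 4 = 5
N6→N1→N4→N0: 1 + 9 + 1 = 11
Shortest: 5.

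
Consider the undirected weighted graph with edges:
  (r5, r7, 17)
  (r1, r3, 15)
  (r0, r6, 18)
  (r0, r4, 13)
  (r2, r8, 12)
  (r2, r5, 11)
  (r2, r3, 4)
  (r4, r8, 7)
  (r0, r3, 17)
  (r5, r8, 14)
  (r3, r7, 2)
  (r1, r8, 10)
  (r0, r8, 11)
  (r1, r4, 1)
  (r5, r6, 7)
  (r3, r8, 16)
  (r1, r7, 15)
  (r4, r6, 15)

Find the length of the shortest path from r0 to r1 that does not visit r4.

21

Some routes from r0 to r1 avoiding r4:
r0 - r8 - r1: 11 + 10 = 21
r0 - r8 - r3 - r1: 11 + 16 + 15 = 42
r0 - r3 - r1: 17 + 15 = 32
r0 - r8 - r2 - r3 - r1: 11 + 12 + 4 + 15 = 42
r0 - r3 - r7 - r1: 17 + 2 + 15 = 34
r0 - r3 - r2 - r8 - r1: 17 + 4 + 12 + 10 = 43
Best route has total 21.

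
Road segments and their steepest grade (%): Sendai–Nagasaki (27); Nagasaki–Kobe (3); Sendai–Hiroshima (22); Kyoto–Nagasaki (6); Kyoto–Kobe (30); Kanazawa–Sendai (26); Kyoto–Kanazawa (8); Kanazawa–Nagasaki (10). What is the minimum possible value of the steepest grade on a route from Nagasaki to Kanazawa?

Candidate routes:
Nagasaki-Kanazawa: max(10) = 10
Nagasaki-Kyoto-Kanazawa: max(6, 8) = 8
Nagasaki-Sendai-Kanazawa: max(27, 26) = 27
Nagasaki-Kobe-Kyoto-Kanazawa: max(3, 30, 8) = 30
Best route has worst link 8%.

8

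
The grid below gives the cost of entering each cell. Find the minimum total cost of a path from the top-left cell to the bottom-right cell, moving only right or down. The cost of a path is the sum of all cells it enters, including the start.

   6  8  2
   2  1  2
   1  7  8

19

Best path: [0,0] [1,0] [1,1] [1,2] [2,2]
Cost: 6 + 2 + 1 + 2 + 8 = 19
For comparison, the top-then-right route costs 26.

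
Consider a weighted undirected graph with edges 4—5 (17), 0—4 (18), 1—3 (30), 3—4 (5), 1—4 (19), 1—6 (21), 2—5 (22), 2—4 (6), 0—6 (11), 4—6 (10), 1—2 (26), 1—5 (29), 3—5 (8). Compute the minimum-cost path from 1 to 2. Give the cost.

25

Checking several routes:
1-4-2: 19 + 6 = 25
1-5-3-4-2: 29 + 8 + 5 + 6 = 48
1-6-4-2: 21 + 10 + 6 = 37
1-2: 26
1-3-4-2: 30 + 5 + 6 = 41
Best route has total 25.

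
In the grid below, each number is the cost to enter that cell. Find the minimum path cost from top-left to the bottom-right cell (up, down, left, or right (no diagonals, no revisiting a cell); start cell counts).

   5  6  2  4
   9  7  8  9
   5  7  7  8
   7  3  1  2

Take (0,0) -> (0,1) -> (0,2) -> (1,2) -> (2,2) -> (3,2) -> (3,3) for a total of 5 + 6 + 2 + 8 + 7 + 1 + 2 = 31.

31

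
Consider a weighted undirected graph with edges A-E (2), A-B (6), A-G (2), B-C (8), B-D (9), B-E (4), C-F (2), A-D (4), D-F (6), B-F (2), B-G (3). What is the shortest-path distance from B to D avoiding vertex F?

9

Checking several routes:
B - G - A - D: 3 + 2 + 4 = 9
B - A - D: 6 + 4 = 10
B - D: 9
Best route has total 9.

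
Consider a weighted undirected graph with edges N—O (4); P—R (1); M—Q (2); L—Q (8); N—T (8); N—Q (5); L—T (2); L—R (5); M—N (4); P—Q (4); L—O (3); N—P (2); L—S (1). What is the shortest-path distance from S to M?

A few of the S→M routes:
S - L - R - P - N - M: 1 + 5 + 1 + 2 + 4 = 13
S - L - R - P - Q - M: 1 + 5 + 1 + 4 + 2 = 13
S - L - O - N - Q - M: 1 + 3 + 4 + 5 + 2 = 15
S - L - O - N - M: 1 + 3 + 4 + 4 = 12
S - L - Q - M: 1 + 8 + 2 = 11
The minimum is 11.

11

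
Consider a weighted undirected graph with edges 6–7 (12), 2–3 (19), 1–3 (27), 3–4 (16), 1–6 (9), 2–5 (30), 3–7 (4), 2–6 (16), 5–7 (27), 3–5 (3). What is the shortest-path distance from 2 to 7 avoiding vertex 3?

28

Candidate routes:
2-6-7: 16 + 12 = 28
2-5-7: 30 + 27 = 57
Shortest: 28.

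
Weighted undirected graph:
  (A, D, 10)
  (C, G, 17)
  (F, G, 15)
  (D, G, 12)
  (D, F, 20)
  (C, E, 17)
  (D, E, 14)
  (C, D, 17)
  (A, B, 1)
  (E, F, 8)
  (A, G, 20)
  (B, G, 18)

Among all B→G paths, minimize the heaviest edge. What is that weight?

12

A few of the B→G routes:
B→A→D→E→C→G: max(1, 10, 14, 17, 17) = 17
B→A→D→E→F→G: max(1, 10, 14, 8, 15) = 15
B→A→D→C→E→F→G: max(1, 10, 17, 17, 8, 15) = 17
B→A→D→G: max(1, 10, 12) = 12
Best route has worst link 12.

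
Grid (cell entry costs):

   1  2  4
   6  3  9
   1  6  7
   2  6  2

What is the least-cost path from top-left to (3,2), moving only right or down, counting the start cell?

18

Take r0c0 r1c0 r2c0 r3c0 r3c1 r3c2 for a total of 1 + 6 + 1 + 2 + 6 + 2 = 18.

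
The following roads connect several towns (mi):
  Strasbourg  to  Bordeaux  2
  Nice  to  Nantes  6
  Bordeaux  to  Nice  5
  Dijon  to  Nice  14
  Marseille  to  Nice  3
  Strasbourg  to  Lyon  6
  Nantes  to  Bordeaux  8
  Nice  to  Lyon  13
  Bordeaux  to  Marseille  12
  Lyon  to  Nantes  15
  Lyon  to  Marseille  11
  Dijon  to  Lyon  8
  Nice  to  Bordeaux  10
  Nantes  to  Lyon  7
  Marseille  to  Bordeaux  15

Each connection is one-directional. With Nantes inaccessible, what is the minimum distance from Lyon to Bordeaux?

Paths from Lyon to Bordeaux avoiding Nantes:
Lyon - Marseille - Nice - Bordeaux: 11 + 3 + 10 = 24
Lyon - Marseille - Bordeaux: 11 + 15 = 26
Shortest: 24 mi.

24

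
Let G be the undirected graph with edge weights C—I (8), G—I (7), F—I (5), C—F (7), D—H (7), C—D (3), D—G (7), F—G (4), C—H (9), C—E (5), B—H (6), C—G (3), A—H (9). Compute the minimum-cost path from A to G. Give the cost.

Checking several routes:
A -> H -> C -> G: 9 + 9 + 3 = 21
A -> H -> D -> C -> G: 9 + 7 + 3 + 3 = 22
A -> H -> D -> G: 9 + 7 + 7 = 23
A -> H -> C -> D -> G: 9 + 9 + 3 + 7 = 28
A -> H -> C -> F -> G: 9 + 9 + 7 + 4 = 29
Best route has total 21.

21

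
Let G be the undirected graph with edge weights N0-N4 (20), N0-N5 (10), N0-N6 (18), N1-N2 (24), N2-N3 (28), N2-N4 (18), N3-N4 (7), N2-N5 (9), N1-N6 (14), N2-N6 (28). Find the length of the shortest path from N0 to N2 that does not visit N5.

38

A few of the N0→N2 routes:
N0-N4-N3-N2: 20 + 7 + 28 = 55
N0-N6-N2: 18 + 28 = 46
N0-N4-N2: 20 + 18 = 38
Shortest: 38.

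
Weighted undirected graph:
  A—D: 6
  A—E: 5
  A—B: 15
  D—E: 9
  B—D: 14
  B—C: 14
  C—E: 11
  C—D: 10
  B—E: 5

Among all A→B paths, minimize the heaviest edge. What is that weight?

Some routes from A to B:
A→D→C→E→B: max(6, 10, 11, 5) = 11
A→E→B: max(5, 5) = 5
A→D→E→B: max(6, 9, 5) = 9
Best route has worst link 5.

5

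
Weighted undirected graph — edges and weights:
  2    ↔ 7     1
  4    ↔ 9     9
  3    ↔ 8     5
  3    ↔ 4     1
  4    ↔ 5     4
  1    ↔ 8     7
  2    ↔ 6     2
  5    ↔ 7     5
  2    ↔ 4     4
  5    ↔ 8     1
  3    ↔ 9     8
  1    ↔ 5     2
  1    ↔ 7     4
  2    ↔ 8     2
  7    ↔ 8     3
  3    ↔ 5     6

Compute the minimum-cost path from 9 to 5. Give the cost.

13

Comparing a few candidate routes:
9 - 4 - 5: 9 + 4 = 13
9 - 3 - 5: 8 + 6 = 14
9 - 4 - 2 - 8 - 5: 9 + 4 + 2 + 1 = 16
9 - 4 - 3 - 8 - 5: 9 + 1 + 5 + 1 = 16
9 - 3 - 8 - 5: 8 + 5 + 1 = 14
9 - 3 - 4 - 5: 8 + 1 + 4 = 13
Best route has total 13.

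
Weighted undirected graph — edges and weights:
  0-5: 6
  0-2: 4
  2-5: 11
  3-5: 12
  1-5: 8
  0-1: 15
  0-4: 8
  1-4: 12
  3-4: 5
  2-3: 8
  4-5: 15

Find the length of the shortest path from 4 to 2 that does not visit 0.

Candidate routes:
4 - 3 - 2: 5 + 8 = 13
4 - 1 - 5 - 3 - 2: 12 + 8 + 12 + 8 = 40
4 - 5 - 2: 15 + 11 = 26
4 - 5 - 3 - 2: 15 + 12 + 8 = 35
4 - 1 - 5 - 2: 12 + 8 + 11 = 31
4 - 3 - 5 - 2: 5 + 12 + 11 = 28
Best route has total 13.

13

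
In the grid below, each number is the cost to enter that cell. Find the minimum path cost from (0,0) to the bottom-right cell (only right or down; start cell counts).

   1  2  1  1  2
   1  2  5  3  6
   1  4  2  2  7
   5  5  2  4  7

Best path: r0c0→r0c1→r0c2→r0c3→r1c3→r2c3→r3c3→r3c4
Cost: 1 + 2 + 1 + 1 + 3 + 2 + 4 + 7 = 21
For comparison, the top-then-right route costs 27.

21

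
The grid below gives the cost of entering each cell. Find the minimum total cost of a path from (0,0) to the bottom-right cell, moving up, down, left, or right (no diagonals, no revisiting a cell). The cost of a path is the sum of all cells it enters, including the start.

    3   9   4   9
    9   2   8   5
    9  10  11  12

Take (0,0) -> (0,1) -> (1,1) -> (1,2) -> (1,3) -> (2,3) for a total of 3 + 9 + 2 + 8 + 5 + 12 = 39.

39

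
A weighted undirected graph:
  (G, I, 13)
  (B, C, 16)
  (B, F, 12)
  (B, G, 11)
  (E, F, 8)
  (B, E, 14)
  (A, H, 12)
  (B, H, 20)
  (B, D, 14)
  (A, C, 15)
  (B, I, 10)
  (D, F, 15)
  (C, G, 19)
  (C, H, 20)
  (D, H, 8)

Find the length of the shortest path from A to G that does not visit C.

43

Checking several routes:
A→H→B→G: 12 + 20 + 11 = 43
A→H→B→I→G: 12 + 20 + 10 + 13 = 55
A→H→D→B→I→G: 12 + 8 + 14 + 10 + 13 = 57
A→H→D→B→G: 12 + 8 + 14 + 11 = 45
Best route has total 43.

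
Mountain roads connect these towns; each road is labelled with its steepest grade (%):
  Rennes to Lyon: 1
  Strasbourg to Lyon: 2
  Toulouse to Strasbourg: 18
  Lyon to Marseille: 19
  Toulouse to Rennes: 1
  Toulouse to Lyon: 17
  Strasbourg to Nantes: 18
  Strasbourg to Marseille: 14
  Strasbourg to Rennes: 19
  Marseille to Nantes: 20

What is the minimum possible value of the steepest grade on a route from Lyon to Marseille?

Checking several routes:
Lyon -> Rennes -> Toulouse -> Strasbourg -> Marseille: max(1, 1, 18, 14) = 18
Lyon -> Strasbourg -> Marseille: max(2, 14) = 14
Lyon -> Toulouse -> Strasbourg -> Marseille: max(17, 18, 14) = 18
The minimum achievable maximum is 14%.

14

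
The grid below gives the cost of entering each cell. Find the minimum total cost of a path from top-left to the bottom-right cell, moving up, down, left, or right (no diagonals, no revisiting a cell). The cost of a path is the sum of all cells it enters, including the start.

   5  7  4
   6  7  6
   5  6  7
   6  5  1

Best path: (0,0) -> (1,0) -> (2,0) -> (2,1) -> (3,1) -> (3,2)
Cost: 5 + 6 + 5 + 6 + 5 + 1 = 28

28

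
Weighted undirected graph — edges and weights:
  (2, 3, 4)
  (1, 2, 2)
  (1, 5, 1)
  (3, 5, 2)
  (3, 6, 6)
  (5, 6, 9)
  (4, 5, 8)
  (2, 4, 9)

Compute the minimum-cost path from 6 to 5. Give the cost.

Routes from 6 to 5:
6 -> 3 -> 5: 6 + 2 = 8
6 -> 3 -> 2 -> 4 -> 5: 6 + 4 + 9 + 8 = 27
6 -> 5: 9
6 -> 3 -> 2 -> 1 -> 5: 6 + 4 + 2 + 1 = 13
The minimum is 8.

8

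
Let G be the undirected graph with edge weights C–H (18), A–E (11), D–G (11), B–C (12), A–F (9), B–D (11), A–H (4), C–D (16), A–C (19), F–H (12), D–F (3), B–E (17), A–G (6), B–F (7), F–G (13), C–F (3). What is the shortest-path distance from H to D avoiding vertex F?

21

Some routes from H to D avoiding F:
H - A - G - D: 4 + 6 + 11 = 21
H - C - D: 18 + 16 = 34
H - A - C - D: 4 + 19 + 16 = 39
The minimum is 21.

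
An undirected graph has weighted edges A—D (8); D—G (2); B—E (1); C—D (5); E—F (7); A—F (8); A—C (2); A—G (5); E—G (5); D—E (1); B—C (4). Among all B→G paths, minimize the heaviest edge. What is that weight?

A few of the B→G routes:
B-C-D-E-G: max(4, 5, 1, 5) = 5
B-C-A-G: max(4, 2, 5) = 5
B-C-D-G: max(4, 5, 2) = 5
B-E-D-C-A-G: max(1, 1, 5, 2, 5) = 5
B-E-D-G: max(1, 1, 2) = 2
Best route has worst link 2.

2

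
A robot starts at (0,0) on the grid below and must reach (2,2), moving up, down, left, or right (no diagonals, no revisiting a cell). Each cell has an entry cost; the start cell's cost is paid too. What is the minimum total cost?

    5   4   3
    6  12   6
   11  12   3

21

Take (0,0) (0,1) (0,2) (1,2) (2,2) for a total of 5 + 4 + 3 + 6 + 3 = 21.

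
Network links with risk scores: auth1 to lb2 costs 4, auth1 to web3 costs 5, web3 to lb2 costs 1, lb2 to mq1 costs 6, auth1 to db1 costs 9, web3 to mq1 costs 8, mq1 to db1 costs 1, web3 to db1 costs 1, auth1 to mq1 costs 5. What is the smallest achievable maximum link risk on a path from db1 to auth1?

4

Some routes from db1 to auth1:
db1 → web3 → auth1: max(1, 5) = 5
db1 → web3 → lb2 → auth1: max(1, 1, 4) = 4
db1 → mq1 → lb2 → auth1: max(1, 6, 4) = 6
db1 → mq1 → auth1: max(1, 5) = 5
db1 → mq1 → lb2 → web3 → auth1: max(1, 6, 1, 5) = 6
db1 → web3 → lb2 → mq1 → auth1: max(1, 1, 6, 5) = 6
Best route has worst link 4.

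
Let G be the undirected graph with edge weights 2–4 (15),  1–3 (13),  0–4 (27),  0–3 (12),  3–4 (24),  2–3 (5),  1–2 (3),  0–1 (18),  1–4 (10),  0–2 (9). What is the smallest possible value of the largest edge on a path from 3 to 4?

Comparing a few candidate routes:
3-2-1-4: max(5, 3, 10) = 10
3-2-4: max(5, 15) = 15
3-1-2-4: max(13, 3, 15) = 15
3-1-4: max(13, 10) = 13
3-0-2-1-4: max(12, 9, 3, 10) = 12
3-0-2-4: max(12, 9, 15) = 15
The minimum achievable maximum is 10.

10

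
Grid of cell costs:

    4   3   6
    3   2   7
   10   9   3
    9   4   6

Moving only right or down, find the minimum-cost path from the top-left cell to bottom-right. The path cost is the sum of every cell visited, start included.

Take [0,0]→[0,1]→[1,1]→[1,2]→[2,2]→[3,2] for a total of 4 + 3 + 2 + 7 + 3 + 6 = 25.
For comparison, the top-then-right route costs 29.

25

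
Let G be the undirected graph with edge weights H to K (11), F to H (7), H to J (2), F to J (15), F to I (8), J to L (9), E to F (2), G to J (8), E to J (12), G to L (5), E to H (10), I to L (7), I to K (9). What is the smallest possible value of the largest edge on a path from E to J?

7

A few of the E→J routes:
E-F-I-L-G-J: max(2, 8, 7, 5, 8) = 8
E-F-I-L-J: max(2, 8, 7, 9) = 9
E-H-J: max(10, 2) = 10
E-F-H-J: max(2, 7, 2) = 7
The minimum achievable maximum is 7.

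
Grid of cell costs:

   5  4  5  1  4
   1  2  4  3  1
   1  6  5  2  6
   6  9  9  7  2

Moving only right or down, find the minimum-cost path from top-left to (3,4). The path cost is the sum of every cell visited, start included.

Path r0c0 -> r1c0 -> r1c1 -> r1c2 -> r1c3 -> r1c4 -> r2c4 -> r3c4: 5 + 1 + 2 + 4 + 3 + 1 + 6 + 2 = 24.
For comparison, the top-then-right route costs 28.

24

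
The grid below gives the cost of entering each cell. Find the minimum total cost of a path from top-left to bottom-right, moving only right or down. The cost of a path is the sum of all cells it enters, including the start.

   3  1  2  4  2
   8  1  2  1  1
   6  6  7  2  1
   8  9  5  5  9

One optimal route is [0,0] -> [0,1] -> [1,1] -> [1,2] -> [1,3] -> [1,4] -> [2,4] -> [3,4].
Its cost is 3 + 1 + 1 + 2 + 1 + 1 + 1 + 9 = 19.
For comparison, the top-then-right route costs 23.

19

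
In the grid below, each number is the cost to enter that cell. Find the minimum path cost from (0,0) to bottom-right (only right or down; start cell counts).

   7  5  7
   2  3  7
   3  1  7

One optimal route is r0c0 r1c0 r1c1 r2c1 r2c2.
Its cost is 7 + 2 + 3 + 1 + 7 = 20.
(Top row then right column would cost 33.)

20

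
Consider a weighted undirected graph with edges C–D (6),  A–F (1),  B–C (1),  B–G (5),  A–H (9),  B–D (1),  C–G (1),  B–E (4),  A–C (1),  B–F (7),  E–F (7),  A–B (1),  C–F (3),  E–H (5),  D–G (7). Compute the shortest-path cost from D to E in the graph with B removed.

15

A few of the D→E routes:
D -> G -> C -> A -> F -> E: 7 + 1 + 1 + 1 + 7 = 17
D -> C -> A -> F -> E: 6 + 1 + 1 + 7 = 15
D -> C -> F -> E: 6 + 3 + 7 = 16
Shortest: 15.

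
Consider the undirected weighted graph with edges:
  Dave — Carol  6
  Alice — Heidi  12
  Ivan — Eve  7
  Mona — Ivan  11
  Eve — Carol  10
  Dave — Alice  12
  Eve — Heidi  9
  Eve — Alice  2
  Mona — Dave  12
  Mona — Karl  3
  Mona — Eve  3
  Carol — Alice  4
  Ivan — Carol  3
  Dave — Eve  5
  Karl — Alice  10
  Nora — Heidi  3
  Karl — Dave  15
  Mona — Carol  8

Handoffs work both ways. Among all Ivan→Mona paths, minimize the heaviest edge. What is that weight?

Checking several routes:
Ivan-Carol-Dave-Eve-Mona: max(3, 6, 5, 3) = 6
Ivan-Eve-Mona: max(7, 3) = 7
Ivan-Carol-Alice-Eve-Mona: max(3, 4, 2, 3) = 4
Smallest bottleneck: 4.

4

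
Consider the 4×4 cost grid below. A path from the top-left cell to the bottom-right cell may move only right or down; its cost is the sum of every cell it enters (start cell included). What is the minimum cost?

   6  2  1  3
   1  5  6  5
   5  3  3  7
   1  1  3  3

20

Take [0,0]→[1,0]→[2,0]→[3,0]→[3,1]→[3,2]→[3,3] for a total of 6 + 1 + 5 + 1 + 1 + 3 + 3 = 20.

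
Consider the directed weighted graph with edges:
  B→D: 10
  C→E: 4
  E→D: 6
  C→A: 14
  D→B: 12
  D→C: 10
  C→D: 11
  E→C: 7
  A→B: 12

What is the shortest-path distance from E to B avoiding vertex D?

Routes from E to B avoiding D:
E -> C -> A -> B: 7 + 14 + 12 = 33
Best route has total 33.

33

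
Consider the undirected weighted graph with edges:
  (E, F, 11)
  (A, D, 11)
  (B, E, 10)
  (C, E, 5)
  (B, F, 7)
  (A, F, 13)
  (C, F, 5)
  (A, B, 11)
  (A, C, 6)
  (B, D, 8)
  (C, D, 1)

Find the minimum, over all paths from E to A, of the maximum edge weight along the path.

6

Comparing a few candidate routes:
E - C - A: max(5, 6) = 6
E - C - F - B - A: max(5, 5, 7, 11) = 11
E - B - D - C - A: max(10, 8, 1, 6) = 10
E - B - F - C - A: max(10, 7, 5, 6) = 10
Smallest bottleneck: 6.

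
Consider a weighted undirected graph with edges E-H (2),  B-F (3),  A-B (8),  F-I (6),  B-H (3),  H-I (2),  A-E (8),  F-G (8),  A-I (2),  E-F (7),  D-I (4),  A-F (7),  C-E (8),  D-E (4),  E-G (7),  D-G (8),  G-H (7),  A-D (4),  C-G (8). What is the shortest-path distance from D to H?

6

A few of the D→H routes:
D -> A -> B -> H: 4 + 8 + 3 = 15
D -> I -> H: 4 + 2 = 6
D -> A -> I -> H: 4 + 2 + 2 = 8
D -> G -> H: 8 + 7 = 15
D -> A -> E -> H: 4 + 8 + 2 = 14
D -> E -> H: 4 + 2 = 6
Shortest: 6.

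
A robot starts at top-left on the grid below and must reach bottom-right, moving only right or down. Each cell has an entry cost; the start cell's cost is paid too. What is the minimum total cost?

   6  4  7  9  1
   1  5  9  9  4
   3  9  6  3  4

Cheapest: (0,0)→(1,0)→(2,0)→(2,1)→(2,2)→(2,3)→(2,4)
  6 + 1 + 3 + 9 + 6 + 3 + 4 = 32

32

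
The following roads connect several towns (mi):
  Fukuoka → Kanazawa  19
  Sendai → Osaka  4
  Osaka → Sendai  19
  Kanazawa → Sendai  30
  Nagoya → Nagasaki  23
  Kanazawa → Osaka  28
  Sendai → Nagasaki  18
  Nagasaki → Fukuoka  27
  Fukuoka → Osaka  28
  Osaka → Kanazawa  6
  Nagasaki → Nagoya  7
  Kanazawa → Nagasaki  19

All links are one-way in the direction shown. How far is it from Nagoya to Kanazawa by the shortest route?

69

Routes from Nagoya to Kanazawa:
Nagoya -> Nagasaki -> Fukuoka -> Kanazawa: 23 + 27 + 19 = 69
Nagoya -> Nagasaki -> Fukuoka -> Osaka -> Kanazawa: 23 + 27 + 28 + 6 = 84
The minimum is 69 mi.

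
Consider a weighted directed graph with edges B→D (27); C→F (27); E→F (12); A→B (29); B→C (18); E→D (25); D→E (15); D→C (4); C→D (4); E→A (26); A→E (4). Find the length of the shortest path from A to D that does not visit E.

51

Paths from A to D avoiding E:
A -> B -> D: 29 + 27 = 56
A -> B -> C -> D: 29 + 18 + 4 = 51
The minimum is 51.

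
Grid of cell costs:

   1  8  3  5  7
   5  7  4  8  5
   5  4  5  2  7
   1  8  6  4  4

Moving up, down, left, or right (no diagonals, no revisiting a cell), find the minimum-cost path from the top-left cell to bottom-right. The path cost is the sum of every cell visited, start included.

30

Path (0,0)→(1,0)→(2,0)→(2,1)→(2,2)→(2,3)→(3,3)→(3,4): 1 + 5 + 5 + 4 + 5 + 2 + 4 + 4 = 30.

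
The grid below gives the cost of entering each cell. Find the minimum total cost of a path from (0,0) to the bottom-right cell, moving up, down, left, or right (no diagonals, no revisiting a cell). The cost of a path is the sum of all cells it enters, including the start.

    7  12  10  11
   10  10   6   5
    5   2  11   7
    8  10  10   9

51

One optimal route is (0,0) (1,0) (2,0) (2,1) (2,2) (2,3) (3,3).
Its cost is 7 + 10 + 5 + 2 + 11 + 7 + 9 = 51.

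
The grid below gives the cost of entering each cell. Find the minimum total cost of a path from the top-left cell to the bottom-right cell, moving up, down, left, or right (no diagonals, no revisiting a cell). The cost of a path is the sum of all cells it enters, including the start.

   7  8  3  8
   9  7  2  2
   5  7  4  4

26

Best path: [0,0] -> [0,1] -> [0,2] -> [1,2] -> [1,3] -> [2,3]
Cost: 7 + 8 + 3 + 2 + 2 + 4 = 26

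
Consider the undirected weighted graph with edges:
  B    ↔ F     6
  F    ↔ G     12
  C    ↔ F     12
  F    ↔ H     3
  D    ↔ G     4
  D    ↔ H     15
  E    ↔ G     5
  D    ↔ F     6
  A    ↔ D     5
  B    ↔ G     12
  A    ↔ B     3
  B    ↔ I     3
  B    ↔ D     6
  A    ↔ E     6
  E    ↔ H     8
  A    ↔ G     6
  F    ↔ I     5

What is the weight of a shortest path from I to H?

A few of the I→H routes:
I→B→A→E→H: 3 + 3 + 6 + 8 = 20
I→B→D→F→H: 3 + 6 + 6 + 3 = 18
I→B→F→H: 3 + 6 + 3 = 12
I→F→H: 5 + 3 = 8
Shortest: 8.

8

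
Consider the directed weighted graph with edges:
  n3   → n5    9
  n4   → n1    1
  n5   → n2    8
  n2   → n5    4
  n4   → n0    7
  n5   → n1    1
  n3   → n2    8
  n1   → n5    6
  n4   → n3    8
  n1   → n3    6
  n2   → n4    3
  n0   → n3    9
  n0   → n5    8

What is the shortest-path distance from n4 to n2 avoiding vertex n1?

16

Checking several routes:
n4→n0→n5→n2: 7 + 8 + 8 = 23
n4→n3→n2: 8 + 8 = 16
n4→n0→n3→n2: 7 + 9 + 8 = 24
The minimum is 16.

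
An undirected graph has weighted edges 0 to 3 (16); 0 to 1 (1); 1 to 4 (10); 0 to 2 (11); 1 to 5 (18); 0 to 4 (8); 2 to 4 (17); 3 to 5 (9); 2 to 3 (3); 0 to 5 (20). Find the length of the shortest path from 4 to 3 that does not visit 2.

24

Checking several routes:
4 -> 0 -> 5 -> 3: 8 + 20 + 9 = 37
4 -> 1 -> 0 -> 3: 10 + 1 + 16 = 27
4 -> 0 -> 3: 8 + 16 = 24
4 -> 0 -> 1 -> 5 -> 3: 8 + 1 + 18 + 9 = 36
Shortest: 24.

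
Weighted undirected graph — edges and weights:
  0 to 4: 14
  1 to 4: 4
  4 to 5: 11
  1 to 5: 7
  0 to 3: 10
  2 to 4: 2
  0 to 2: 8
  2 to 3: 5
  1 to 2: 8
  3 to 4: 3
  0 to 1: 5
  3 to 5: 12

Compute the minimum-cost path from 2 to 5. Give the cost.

13

Some routes from 2 to 5:
2 - 4 - 5: 2 + 11 = 13
2 - 3 - 4 - 1 - 5: 5 + 3 + 4 + 7 = 19
2 - 1 - 5: 8 + 7 = 15
2 - 4 - 1 - 5: 2 + 4 + 7 = 13
2 - 4 - 3 - 5: 2 + 3 + 12 = 17
2 - 3 - 5: 5 + 12 = 17
Best route has total 13.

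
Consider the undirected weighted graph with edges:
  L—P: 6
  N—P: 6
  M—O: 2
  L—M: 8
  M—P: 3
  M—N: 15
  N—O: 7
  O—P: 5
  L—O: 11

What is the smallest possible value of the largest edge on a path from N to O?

6

A few of the N→O routes:
N -> P -> M -> O: max(6, 3, 2) = 6
N -> P -> O: max(6, 5) = 6
N -> O: max(7) = 7
N -> P -> L -> M -> O: max(6, 6, 8, 2) = 8
Smallest bottleneck: 6.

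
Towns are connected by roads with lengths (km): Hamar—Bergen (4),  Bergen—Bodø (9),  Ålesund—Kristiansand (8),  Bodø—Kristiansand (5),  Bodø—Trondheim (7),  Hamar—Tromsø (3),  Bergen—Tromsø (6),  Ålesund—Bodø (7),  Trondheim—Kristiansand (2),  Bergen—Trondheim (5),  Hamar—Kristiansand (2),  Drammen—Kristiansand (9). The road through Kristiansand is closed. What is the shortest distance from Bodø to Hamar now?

13

Paths from Bodø to Hamar avoiding Kristiansand:
Bodø -> Bergen -> Tromsø -> Hamar: 9 + 6 + 3 = 18
Bodø -> Trondheim -> Bergen -> Tromsø -> Hamar: 7 + 5 + 6 + 3 = 21
Bodø -> Trondheim -> Bergen -> Hamar: 7 + 5 + 4 = 16
Bodø -> Bergen -> Hamar: 9 + 4 = 13
Best route has total 13 km.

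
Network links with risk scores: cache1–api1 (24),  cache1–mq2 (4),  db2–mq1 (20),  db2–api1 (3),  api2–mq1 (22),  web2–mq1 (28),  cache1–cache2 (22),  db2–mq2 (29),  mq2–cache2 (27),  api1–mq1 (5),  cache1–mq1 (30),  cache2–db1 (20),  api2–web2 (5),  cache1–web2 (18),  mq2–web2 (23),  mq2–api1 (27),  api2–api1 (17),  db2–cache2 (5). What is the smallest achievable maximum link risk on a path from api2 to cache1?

18

Some routes from api2 to cache1:
api2→mq1→db2→cache2→cache1: max(22, 20, 5, 22) = 22
api2→api1→mq1→db2→cache2→cache1: max(17, 5, 20, 5, 22) = 22
api2→api1→db2→cache2→cache1: max(17, 3, 5, 22) = 22
api2→mq1→api1→db2→cache2→cache1: max(22, 5, 3, 5, 22) = 22
api2→web2→cache1: max(5, 18) = 18
Best route has worst link 18.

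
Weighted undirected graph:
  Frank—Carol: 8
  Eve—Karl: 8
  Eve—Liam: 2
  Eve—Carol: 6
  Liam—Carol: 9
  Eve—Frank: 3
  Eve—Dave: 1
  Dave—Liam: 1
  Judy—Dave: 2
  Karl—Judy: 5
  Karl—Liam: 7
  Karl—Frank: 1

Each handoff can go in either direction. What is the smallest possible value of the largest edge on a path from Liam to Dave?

Checking several routes:
Liam -> Dave: max(1) = 1
Liam -> Karl -> Judy -> Dave: max(7, 5, 2) = 7
Liam -> Eve -> Dave: max(2, 1) = 2
Liam -> Eve -> Frank -> Karl -> Judy -> Dave: max(2, 3, 1, 5, 2) = 5
The minimum achievable maximum is 1.

1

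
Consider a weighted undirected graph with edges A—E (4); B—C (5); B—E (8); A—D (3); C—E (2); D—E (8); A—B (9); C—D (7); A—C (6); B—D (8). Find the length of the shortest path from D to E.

7

Some routes from D to E:
D -> B -> E: 8 + 8 = 16
D -> E: 8
D -> A -> C -> E: 3 + 6 + 2 = 11
D -> A -> E: 3 + 4 = 7
D -> B -> C -> E: 8 + 5 + 2 = 15
D -> C -> E: 7 + 2 = 9
The minimum is 7.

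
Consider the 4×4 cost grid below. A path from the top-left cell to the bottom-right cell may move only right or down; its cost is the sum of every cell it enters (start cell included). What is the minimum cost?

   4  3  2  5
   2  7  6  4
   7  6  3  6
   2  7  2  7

Take (0,0)→(0,1)→(0,2)→(1,2)→(2,2)→(3,2)→(3,3) for a total of 4 + 3 + 2 + 6 + 3 + 2 + 7 = 27.
For comparison, the top-then-right route costs 31.

27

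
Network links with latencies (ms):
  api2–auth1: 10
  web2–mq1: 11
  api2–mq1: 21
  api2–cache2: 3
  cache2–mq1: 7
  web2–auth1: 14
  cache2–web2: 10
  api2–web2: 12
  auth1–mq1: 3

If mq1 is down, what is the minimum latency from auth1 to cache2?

Routes from auth1 to cache2 avoiding mq1:
auth1-web2-cache2: 14 + 10 = 24
auth1-web2-api2-cache2: 14 + 12 + 3 = 29
auth1-api2-cache2: 10 + 3 = 13
auth1-api2-web2-cache2: 10 + 12 + 10 = 32
Shortest: 13 ms.

13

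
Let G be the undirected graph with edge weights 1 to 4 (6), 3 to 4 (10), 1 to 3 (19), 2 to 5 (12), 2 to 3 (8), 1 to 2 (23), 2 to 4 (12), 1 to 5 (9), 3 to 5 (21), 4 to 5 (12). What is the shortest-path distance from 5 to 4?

12

A few of the 5→4 routes:
5 -> 2 -> 4: 12 + 12 = 24
5 -> 4: 12
5 -> 2 -> 3 -> 4: 12 + 8 + 10 = 30
5 -> 1 -> 4: 9 + 6 = 15
Shortest: 12.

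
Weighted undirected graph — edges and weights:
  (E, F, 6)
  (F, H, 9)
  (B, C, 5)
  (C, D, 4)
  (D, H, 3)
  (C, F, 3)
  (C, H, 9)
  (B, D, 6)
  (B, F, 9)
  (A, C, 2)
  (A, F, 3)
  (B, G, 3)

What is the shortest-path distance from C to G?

Some routes from C to G:
C-D-B-G: 4 + 6 + 3 = 13
C-F-B-G: 3 + 9 + 3 = 15
C-B-G: 5 + 3 = 8
Shortest: 8.

8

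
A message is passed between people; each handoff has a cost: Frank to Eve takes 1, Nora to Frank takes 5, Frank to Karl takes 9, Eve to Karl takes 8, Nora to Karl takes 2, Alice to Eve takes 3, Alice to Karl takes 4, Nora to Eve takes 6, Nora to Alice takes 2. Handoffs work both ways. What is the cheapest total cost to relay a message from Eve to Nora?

5

A few of the Eve→Nora routes:
Eve -> Karl -> Nora: 8 + 2 = 10
Eve -> Nora: 6
Eve -> Alice -> Karl -> Nora: 3 + 4 + 2 = 9
Eve -> Frank -> Nora: 1 + 5 = 6
Eve -> Alice -> Nora: 3 + 2 = 5
The minimum is 5.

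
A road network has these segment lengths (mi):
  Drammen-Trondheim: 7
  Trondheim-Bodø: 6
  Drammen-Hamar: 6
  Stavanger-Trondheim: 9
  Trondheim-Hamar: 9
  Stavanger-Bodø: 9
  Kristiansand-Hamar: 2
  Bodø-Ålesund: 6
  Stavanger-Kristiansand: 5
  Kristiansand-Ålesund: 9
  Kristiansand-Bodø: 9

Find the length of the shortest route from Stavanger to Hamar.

Checking several routes:
Stavanger-Bodø-Kristiansand-Hamar: 9 + 9 + 2 = 20
Stavanger-Trondheim-Drammen-Hamar: 9 + 7 + 6 = 22
Stavanger-Trondheim-Hamar: 9 + 9 = 18
Stavanger-Kristiansand-Hamar: 5 + 2 = 7
Stavanger-Bodø-Trondheim-Hamar: 9 + 6 + 9 = 24
Best route has total 7 mi.

7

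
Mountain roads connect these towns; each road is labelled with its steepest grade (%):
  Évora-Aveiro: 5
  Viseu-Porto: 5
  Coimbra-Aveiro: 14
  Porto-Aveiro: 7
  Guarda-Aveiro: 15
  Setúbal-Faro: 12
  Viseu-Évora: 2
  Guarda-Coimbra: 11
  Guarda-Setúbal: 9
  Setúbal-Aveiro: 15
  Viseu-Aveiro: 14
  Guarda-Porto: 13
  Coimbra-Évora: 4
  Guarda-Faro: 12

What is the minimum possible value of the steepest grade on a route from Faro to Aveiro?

Some routes from Faro to Aveiro:
Faro → Setúbal → Guarda → Coimbra → Évora → Viseu → Porto → Aveiro: max(12, 9, 11, 4, 2, 5, 7) = 12
Faro → Setúbal → Guarda → Coimbra → Évora → Aveiro: max(12, 9, 11, 4, 5) = 12
Faro → Guarda → Coimbra → Évora → Aveiro: max(12, 11, 4, 5) = 12
Faro → Guarda → Coimbra → Évora → Viseu → Porto → Aveiro: max(12, 11, 4, 2, 5, 7) = 12
Smallest bottleneck: 12%.

12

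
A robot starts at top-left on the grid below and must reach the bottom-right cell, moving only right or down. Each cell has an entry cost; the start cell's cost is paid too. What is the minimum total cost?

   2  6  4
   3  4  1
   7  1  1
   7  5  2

13

Cheapest: r0c0→r1c0→r1c1→r1c2→r2c2→r3c2
  2 + 3 + 4 + 1 + 1 + 2 = 13
(Top row then right column would cost 16.)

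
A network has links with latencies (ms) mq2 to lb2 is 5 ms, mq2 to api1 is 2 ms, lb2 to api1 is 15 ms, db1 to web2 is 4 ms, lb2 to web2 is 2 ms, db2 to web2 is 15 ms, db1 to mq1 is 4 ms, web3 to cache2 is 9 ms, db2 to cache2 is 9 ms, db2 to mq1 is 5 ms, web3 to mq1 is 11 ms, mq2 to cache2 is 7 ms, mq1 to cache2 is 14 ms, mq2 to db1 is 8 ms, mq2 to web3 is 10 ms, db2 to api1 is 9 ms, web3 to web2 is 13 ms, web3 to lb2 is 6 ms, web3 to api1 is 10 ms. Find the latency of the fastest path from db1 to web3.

Some routes from db1 to web3:
db1 - mq1 - web3: 4 + 11 = 15
db1 - web2 - lb2 - web3: 4 + 2 + 6 = 12
db1 - mq2 - web3: 8 + 10 = 18
db1 - mq2 - lb2 - web3: 8 + 5 + 6 = 19
db1 - web2 - web3: 4 + 13 = 17
Best route has total 12 ms.

12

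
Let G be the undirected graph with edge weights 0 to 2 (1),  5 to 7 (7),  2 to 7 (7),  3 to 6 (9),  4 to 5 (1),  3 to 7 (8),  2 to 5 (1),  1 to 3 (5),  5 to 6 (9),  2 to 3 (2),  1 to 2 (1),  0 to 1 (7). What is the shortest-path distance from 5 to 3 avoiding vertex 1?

3

Candidate routes:
5 -> 7 -> 2 -> 3: 7 + 7 + 2 = 16
5 -> 2 -> 3: 1 + 2 = 3
5 -> 7 -> 3: 7 + 8 = 15
5 -> 6 -> 3: 9 + 9 = 18
5 -> 2 -> 7 -> 3: 1 + 7 + 8 = 16
Best route has total 3.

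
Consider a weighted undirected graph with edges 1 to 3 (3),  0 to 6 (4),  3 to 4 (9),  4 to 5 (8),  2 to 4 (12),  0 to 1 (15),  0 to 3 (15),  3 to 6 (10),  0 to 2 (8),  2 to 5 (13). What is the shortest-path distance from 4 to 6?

19

Comparing a few candidate routes:
4 -> 5 -> 2 -> 0 -> 6: 8 + 13 + 8 + 4 = 33
4 -> 3 -> 6: 9 + 10 = 19
4 -> 2 -> 0 -> 6: 12 + 8 + 4 = 24
4 -> 3 -> 0 -> 6: 9 + 15 + 4 = 28
4 -> 3 -> 1 -> 0 -> 6: 9 + 3 + 15 + 4 = 31
Best route has total 19.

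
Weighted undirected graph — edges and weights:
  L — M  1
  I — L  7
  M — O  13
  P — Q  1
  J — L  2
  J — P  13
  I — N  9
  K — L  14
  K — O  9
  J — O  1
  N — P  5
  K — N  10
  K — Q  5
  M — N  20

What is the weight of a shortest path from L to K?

Comparing a few candidate routes:
L → K: 14
L → J → O → K: 2 + 1 + 9 = 12
L → M → O → K: 1 + 13 + 9 = 23
L → J → P → Q → K: 2 + 13 + 1 + 5 = 21
Best route has total 12.

12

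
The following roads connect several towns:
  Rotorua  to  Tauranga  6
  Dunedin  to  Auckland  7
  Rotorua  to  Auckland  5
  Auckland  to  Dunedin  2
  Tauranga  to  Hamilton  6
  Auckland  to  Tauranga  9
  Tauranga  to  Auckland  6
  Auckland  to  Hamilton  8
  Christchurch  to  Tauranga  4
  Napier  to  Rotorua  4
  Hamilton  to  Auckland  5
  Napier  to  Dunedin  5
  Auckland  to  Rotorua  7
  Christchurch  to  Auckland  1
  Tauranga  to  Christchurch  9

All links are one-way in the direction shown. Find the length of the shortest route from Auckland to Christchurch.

Routes from Auckland to Christchurch:
Auckland→Tauranga→Christchurch: 9 + 9 = 18
Auckland→Rotorua→Tauranga→Christchurch: 7 + 6 + 9 = 22
Best route has total 18.

18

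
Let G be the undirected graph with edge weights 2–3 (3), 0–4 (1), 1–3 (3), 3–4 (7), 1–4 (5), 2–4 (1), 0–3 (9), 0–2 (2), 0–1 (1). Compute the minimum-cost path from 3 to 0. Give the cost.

Checking several routes:
3-2-0: 3 + 2 = 5
3-0: 9
3-1-4-0: 3 + 5 + 1 = 9
3-1-0: 3 + 1 = 4
3-2-4-0: 3 + 1 + 1 = 5
3-4-0: 7 + 1 = 8
The minimum is 4.

4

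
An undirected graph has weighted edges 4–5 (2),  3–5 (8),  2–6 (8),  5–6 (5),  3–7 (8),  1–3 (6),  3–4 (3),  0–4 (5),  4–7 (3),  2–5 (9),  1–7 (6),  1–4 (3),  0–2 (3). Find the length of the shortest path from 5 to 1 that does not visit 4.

14

Routes from 5 to 1 avoiding 4:
5 → 3 → 7 → 1: 8 + 8 + 6 = 22
5 → 3 → 1: 8 + 6 = 14
The minimum is 14.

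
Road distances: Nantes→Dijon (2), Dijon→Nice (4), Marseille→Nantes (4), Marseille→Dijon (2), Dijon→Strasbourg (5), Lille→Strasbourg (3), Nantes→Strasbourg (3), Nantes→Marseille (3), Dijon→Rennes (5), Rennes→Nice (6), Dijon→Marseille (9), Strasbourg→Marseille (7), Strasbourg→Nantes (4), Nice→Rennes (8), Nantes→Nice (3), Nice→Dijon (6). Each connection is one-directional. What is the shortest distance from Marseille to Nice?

6

A few of the Marseille→Nice routes:
Marseille → Nantes → Nice: 4 + 3 = 7
Marseille → Nantes → Dijon → Nice: 4 + 2 + 4 = 10
Marseille → Dijon → Nice: 2 + 4 = 6
Marseille → Dijon → Rennes → Nice: 2 + 5 + 6 = 13
The minimum is 6.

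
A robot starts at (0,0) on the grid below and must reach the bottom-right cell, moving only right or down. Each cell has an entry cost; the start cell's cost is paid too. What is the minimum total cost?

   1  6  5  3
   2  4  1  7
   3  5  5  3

16

Path [0,0]→[1,0]→[1,1]→[1,2]→[2,2]→[2,3]: 1 + 2 + 4 + 1 + 5 + 3 = 16.
(Top row then right column would cost 25.)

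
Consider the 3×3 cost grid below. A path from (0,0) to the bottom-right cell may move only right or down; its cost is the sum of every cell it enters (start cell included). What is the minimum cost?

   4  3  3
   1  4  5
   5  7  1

15

Take r0c0→r1c0→r1c1→r1c2→r2c2 for a total of 4 + 1 + 4 + 5 + 1 = 15.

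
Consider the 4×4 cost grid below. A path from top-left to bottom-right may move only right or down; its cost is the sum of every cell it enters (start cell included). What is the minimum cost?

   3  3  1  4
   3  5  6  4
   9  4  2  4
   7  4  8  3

Best path: r0c0→r0c1→r0c2→r0c3→r1c3→r2c3→r3c3
Cost: 3 + 3 + 1 + 4 + 4 + 4 + 3 = 22

22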